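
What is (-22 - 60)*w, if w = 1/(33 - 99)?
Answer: 41/33 ≈ 1.2424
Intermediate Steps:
w = -1/66 (w = 1/(-66) = -1/66 ≈ -0.015152)
(-22 - 60)*w = (-22 - 60)*(-1/66) = -82*(-1/66) = 41/33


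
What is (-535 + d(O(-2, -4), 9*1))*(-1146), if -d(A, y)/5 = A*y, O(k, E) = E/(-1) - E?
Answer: 1025670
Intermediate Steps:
O(k, E) = -2*E (O(k, E) = E*(-1) - E = -E - E = -2*E)
d(A, y) = -5*A*y
(-535 + d(O(-2, -4), 9*1))*(-1146) = (-535 - 5*(-2*(-4))*9*1)*(-1146) = (-535 - 5*8*9)*(-1146) = (-535 - 360)*(-1146) = -895*(-1146) = 1025670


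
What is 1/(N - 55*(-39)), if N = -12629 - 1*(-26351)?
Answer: 1/15867 ≈ 6.3024e-5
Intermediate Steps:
N = 13722 (N = -12629 + 26351 = 13722)
1/(N - 55*(-39)) = 1/(13722 - 55*(-39)) = 1/(13722 + 2145) = 1/15867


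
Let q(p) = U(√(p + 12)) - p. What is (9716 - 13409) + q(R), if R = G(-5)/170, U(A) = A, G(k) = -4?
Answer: -313903/85 + √86530/85 ≈ -3689.5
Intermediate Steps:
R = -2/85 (R = -4/170 = -4*1/170 = -2/85 ≈ -0.023529)
q(p) = √(12 + p) - p (q(p) = √(p + 12) - p = √(12 + p) - p)
(9716 - 13409) + q(R) = (9716 - 13409) + (√(12 - 2/85) - 1*(-2/85)) = -3693 + (√(1018/85) + 2/85) = -3693 + (√86530/85 + 2/85) = -3693 + (2/85 + √86530/85) = -313903/85 + √86530/85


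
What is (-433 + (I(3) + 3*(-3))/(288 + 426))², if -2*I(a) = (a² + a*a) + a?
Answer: 42485866641/226576 ≈ 1.8751e+5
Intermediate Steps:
I(a) = -a² - a/2 (I(a) = -((a² + a*a) + a)/2 = -((a² + a²) + a)/2 = -(2*a² + a)/2 = -(a + 2*a²)/2 = -a² - a/2)
(-433 + (I(3) + 3*(-3))/(288 + 426))² = (-433 + (-1*3*(½ + 3) + 3*(-3))/(288 + 426))² = (-433 + (-1*3*7/2 - 9)/714)² = (-433 + (-21/2 - 9)*(1/714))² = (-433 - 39/2*1/714)² = (-433 - 13/476)² = (-206121/476)² = 42485866641/226576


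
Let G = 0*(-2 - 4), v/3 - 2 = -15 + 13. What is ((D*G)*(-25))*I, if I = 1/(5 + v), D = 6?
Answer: 0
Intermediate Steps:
v = 0 (v = 6 + 3*(-15 + 13) = 6 + 3*(-2) = 6 - 6 = 0)
G = 0 (G = 0*(-6) = 0)
I = ⅕ (I = 1/(5 + 0) = 1/5 = ⅕ ≈ 0.20000)
((D*G)*(-25))*I = ((6*0)*(-25))*(⅕) = (0*(-25))*(⅕) = 0*(⅕) = 0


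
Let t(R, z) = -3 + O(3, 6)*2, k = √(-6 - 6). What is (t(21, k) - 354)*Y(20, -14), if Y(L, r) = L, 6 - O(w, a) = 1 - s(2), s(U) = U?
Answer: -6860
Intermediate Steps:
k = 2*I*√3 (k = √(-12) = 2*I*√3 ≈ 3.4641*I)
O(w, a) = 7 (O(w, a) = 6 - (1 - 1*2) = 6 - (1 - 2) = 6 - 1*(-1) = 6 + 1 = 7)
t(R, z) = 11 (t(R, z) = -3 + 7*2 = -3 + 14 = 11)
(t(21, k) - 354)*Y(20, -14) = (11 - 354)*20 = -343*20 = -6860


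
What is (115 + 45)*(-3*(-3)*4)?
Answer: 5760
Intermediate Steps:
(115 + 45)*(-3*(-3)*4) = 160*(9*4) = 160*36 = 5760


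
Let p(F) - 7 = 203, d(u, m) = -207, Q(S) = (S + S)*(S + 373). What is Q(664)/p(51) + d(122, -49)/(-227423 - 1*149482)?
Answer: 3460329917/527667 ≈ 6557.8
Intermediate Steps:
Q(S) = 2*S*(373 + S) (Q(S) = (2*S)*(373 + S) = 2*S*(373 + S))
p(F) = 210 (p(F) = 7 + 203 = 210)
Q(664)/p(51) + d(122, -49)/(-227423 - 1*149482) = (2*664*(373 + 664))/210 - 207/(-227423 - 1*149482) = (2*664*1037)*(1/210) - 207/(-227423 - 149482) = 1377136*(1/210) - 207/(-376905) = 688568/105 - 207*(-1/376905) = 688568/105 + 69/125635 = 3460329917/527667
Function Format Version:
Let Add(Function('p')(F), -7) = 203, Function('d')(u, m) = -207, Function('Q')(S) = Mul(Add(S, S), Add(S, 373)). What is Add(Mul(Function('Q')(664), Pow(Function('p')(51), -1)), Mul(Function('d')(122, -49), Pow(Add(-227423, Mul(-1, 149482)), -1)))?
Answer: Rational(3460329917, 527667) ≈ 6557.8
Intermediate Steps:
Function('Q')(S) = Mul(2, S, Add(373, S)) (Function('Q')(S) = Mul(Mul(2, S), Add(373, S)) = Mul(2, S, Add(373, S)))
Function('p')(F) = 210 (Function('p')(F) = Add(7, 203) = 210)
Add(Mul(Function('Q')(664), Pow(Function('p')(51), -1)), Mul(Function('d')(122, -49), Pow(Add(-227423, Mul(-1, 149482)), -1))) = Add(Mul(Mul(2, 664, Add(373, 664)), Pow(210, -1)), Mul(-207, Pow(Add(-227423, Mul(-1, 149482)), -1))) = Add(Mul(Mul(2, 664, 1037), Rational(1, 210)), Mul(-207, Pow(Add(-227423, -149482), -1))) = Add(Mul(1377136, Rational(1, 210)), Mul(-207, Pow(-376905, -1))) = Add(Rational(688568, 105), Mul(-207, Rational(-1, 376905))) = Add(Rational(688568, 105), Rational(69, 125635)) = Rational(3460329917, 527667)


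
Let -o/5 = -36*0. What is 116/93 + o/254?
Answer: 116/93 ≈ 1.2473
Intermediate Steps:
o = 0 (o = -(-180)*0 = -5*0 = 0)
116/93 + o/254 = 116/93 + 0/254 = 116*(1/93) + 0*(1/254) = 116/93 + 0 = 116/93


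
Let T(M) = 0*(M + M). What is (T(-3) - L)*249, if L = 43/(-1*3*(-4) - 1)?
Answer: -10707/11 ≈ -973.36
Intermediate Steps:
T(M) = 0 (T(M) = 0*(2*M) = 0)
L = 43/11 (L = 43/(-3*(-4) - 1) = 43/(12 - 1) = 43/11 ≈ 3.9091)
(T(-3) - L)*249 = (0 - 1*43/11)*249 = (0 - 43/11)*249 = -43/11*249 = -10707/11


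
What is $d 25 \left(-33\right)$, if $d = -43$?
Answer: $35475$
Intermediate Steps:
$d 25 \left(-33\right) = \left(-43\right) 25 \left(-33\right) = \left(-1075\right) \left(-33\right) = 35475$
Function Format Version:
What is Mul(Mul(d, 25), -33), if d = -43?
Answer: 35475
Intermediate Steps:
Mul(Mul(d, 25), -33) = Mul(Mul(-43, 25), -33) = Mul(-1075, -33) = 35475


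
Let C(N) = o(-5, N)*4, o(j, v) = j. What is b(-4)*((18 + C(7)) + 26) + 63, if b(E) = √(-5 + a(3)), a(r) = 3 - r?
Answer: 63 + 24*I*√5 ≈ 63.0 + 53.666*I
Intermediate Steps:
C(N) = -20 (C(N) = -5*4 = -20)
b(E) = I*√5 (b(E) = √(-5 + (3 - 1*3)) = √(-5 + (3 - 3)) = √(-5 + 0) = √(-5) = I*√5)
b(-4)*((18 + C(7)) + 26) + 63 = (I*√5)*((18 - 20) + 26) + 63 = (I*√5)*(-2 + 26) + 63 = (I*√5)*24 + 63 = 24*I*√5 + 63 = 63 + 24*I*√5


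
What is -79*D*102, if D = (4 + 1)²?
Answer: -201450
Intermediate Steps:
D = 25 (D = 5² = 25)
-79*D*102 = -79*25*102 = -1975*102 = -201450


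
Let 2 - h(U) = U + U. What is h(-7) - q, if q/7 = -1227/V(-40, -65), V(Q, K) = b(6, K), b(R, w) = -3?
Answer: -2847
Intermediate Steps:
h(U) = 2 - 2*U (h(U) = 2 - (U + U) = 2 - 2*U)
V(Q, K) = -3
q = 2863 (q = 7*(-1227/(-3)) = 7*(-1227*(-⅓)) = 7*409 = 2863)
h(-7) - q = (2 - 2*(-7)) - 1*2863 = (2 + 14) - 2863 = 16 - 2863 = -2847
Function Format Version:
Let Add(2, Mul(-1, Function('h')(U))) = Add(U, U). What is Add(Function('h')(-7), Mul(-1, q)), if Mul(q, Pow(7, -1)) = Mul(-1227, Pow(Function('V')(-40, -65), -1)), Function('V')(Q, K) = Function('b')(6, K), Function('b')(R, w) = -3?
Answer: -2847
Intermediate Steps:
Function('h')(U) = Add(2, Mul(-2, U)) (Function('h')(U) = Add(2, Mul(-1, Add(U, U))) = Add(2, Mul(-1, Mul(2, U))) = Add(2, Mul(-2, U)))
Function('V')(Q, K) = -3
q = 2863 (q = Mul(7, Mul(-1227, Pow(-3, -1))) = Mul(7, Mul(-1227, Rational(-1, 3))) = Mul(7, 409) = 2863)
Add(Function('h')(-7), Mul(-1, q)) = Add(Add(2, Mul(-2, -7)), Mul(-1, 2863)) = Add(Add(2, 14), -2863) = Add(16, -2863) = -2847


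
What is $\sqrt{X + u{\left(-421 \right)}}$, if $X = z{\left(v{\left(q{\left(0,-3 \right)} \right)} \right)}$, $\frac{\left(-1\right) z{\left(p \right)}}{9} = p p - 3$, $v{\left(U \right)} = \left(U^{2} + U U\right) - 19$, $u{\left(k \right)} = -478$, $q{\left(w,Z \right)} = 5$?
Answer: $10 i \sqrt{91} \approx 95.394 i$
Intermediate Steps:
$v{\left(U \right)} = -19 + 2 U^{2}$ ($v{\left(U \right)} = \left(U^{2} + U^{2}\right) - 19 = 2 U^{2} - 19 = -19 + 2 U^{2}$)
$z{\left(p \right)} = 27 - 9 p^{2}$ ($z{\left(p \right)} = - 9 \left(p p - 3\right) = - 9 \left(p^{2} - 3\right) = - 9 \left(-3 + p^{2}\right) = 27 - 9 p^{2}$)
$X = -8622$ ($X = 27 - 9 \left(-19 + 2 \cdot 5^{2}\right)^{2} = 27 - 9 \left(-19 + 2 \cdot 25\right)^{2} = 27 - 9 \left(-19 + 50\right)^{2} = 27 - 9 \cdot 31^{2} = 27 - 8649 = -8622$)
$\sqrt{X + u{\left(-421 \right)}} = \sqrt{-8622 - 478} = \sqrt{-9100} = 10 i \sqrt{91}$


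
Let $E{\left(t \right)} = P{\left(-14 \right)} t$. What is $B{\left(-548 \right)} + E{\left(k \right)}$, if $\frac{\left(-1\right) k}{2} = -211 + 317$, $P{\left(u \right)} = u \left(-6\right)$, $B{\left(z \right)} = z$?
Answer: $-18356$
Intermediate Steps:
$P{\left(u \right)} = - 6 u$
$k = -212$ ($k = - 2 \left(-211 + 317\right) = \left(-2\right) 106 = -212$)
$E{\left(t \right)} = 84 t$ ($E{\left(t \right)} = \left(-6\right) \left(-14\right) t = 84 t$)
$B{\left(-548 \right)} + E{\left(k \right)} = -548 + 84 \left(-212\right) = -548 - 17808 = -18356$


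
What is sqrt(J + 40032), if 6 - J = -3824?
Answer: sqrt(43862) ≈ 209.43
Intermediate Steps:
J = 3830 (J = 6 - 1*(-3824) = 6 + 3824 = 3830)
sqrt(J + 40032) = sqrt(3830 + 40032) = sqrt(43862)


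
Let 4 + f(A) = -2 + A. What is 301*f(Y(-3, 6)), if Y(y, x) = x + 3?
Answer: 903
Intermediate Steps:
Y(y, x) = 3 + x
f(A) = -6 + A (f(A) = -4 + (-2 + A) = -6 + A)
301*f(Y(-3, 6)) = 301*(-6 + (3 + 6)) = 301*(-6 + 9) = 301*3 = 903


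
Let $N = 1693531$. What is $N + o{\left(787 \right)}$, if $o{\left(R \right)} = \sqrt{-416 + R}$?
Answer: $1693531 + \sqrt{371} \approx 1.6936 \cdot 10^{6}$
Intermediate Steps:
$N + o{\left(787 \right)} = 1693531 + \sqrt{-416 + 787} = 1693531 + \sqrt{371}$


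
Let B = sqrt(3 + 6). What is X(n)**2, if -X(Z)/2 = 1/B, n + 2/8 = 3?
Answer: 4/9 ≈ 0.44444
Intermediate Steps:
n = 11/4 (n = -1/4 + 3 = 11/4 ≈ 2.7500)
B = 3 (B = sqrt(9) = 3)
X(Z) = -2/3
X(n)**2 = (-2/3)**2 = 4/9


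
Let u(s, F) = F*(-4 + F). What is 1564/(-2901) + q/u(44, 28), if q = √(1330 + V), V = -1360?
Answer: -1564/2901 + I*√30/672 ≈ -0.53912 + 0.0081506*I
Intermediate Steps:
q = I*√30 (q = √(1330 - 1360) = √(-30) = I*√30 ≈ 5.4772*I)
1564/(-2901) + q/u(44, 28) = 1564/(-2901) + (I*√30)/((28*(-4 + 28))) = 1564*(-1/2901) + (I*√30)/((28*24)) = -1564/2901 + (I*√30)/672 = -1564/2901 + (I*√30)*(1/672) = -1564/2901 + I*√30/672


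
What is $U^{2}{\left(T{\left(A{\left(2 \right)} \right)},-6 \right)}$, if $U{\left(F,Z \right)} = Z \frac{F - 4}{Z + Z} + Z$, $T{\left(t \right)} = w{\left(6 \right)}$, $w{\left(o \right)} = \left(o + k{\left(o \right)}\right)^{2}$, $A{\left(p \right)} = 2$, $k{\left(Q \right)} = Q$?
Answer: $4096$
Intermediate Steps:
$w{\left(o \right)} = 4 o^{2}$ ($w{\left(o \right)} = \left(o + o\right)^{2} = \left(2 o\right)^{2} = 4 o^{2}$)
$T{\left(t \right)} = 144$ ($T{\left(t \right)} = 4 \cdot 6^{2} = 4 \cdot 36 = 144$)
$U{\left(F,Z \right)} = -2 + Z + \frac{F}{2}$ ($U{\left(F,Z \right)} = Z \frac{-4 + F}{2 Z} + Z = \left(-2 + \frac{F}{2}\right) + Z = -2 + Z + \frac{F}{2}$)
$U^{2}{\left(T{\left(A{\left(2 \right)} \right)},-6 \right)} = \left(-2 - 6 + \frac{1}{2} \cdot 144\right)^{2} = \left(-2 - 6 + 72\right)^{2} = 64^{2} = 4096$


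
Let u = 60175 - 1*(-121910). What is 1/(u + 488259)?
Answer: 1/670344 ≈ 1.4918e-6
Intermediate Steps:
u = 182085 (u = 60175 + 121910 = 182085)
1/(u + 488259) = 1/(182085 + 488259) = 1/670344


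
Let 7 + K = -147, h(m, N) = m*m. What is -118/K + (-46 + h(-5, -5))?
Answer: -1558/77 ≈ -20.234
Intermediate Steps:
h(m, N) = m²
K = -154 (K = -7 - 147 = -154)
-118/K + (-46 + h(-5, -5)) = -118/(-154) + (-46 + (-5)²) = -118*(-1/154) + (-46 + 25) = 59/77 - 21 = -1558/77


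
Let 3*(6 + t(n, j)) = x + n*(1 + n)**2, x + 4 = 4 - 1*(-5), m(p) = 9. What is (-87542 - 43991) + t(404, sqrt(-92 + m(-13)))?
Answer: 65871488/3 ≈ 2.1957e+7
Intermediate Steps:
x = 5 (x = -4 + (4 - 1*(-5)) = -4 + (4 + 5) = -4 + 9 = 5)
t(n, j) = -13/3 + n*(1 + n)**2/3 (t(n, j) = -6 + (5 + n*(1 + n)**2)/3 = -6 + (5/3 + n*(1 + n)**2/3) = -13/3 + n*(1 + n)**2/3)
(-87542 - 43991) + t(404, sqrt(-92 + m(-13))) = (-87542 - 43991) + (-13/3 + (1/3)*404*(1 + 404)**2) = -131533 + (-13/3 + (1/3)*404*405**2) = -131533 + (-13/3 + (1/3)*404*164025) = -131533 + (-13/3 + 22088700) = -131533 + 66266087/3 = 65871488/3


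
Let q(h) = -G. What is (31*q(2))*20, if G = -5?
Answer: 3100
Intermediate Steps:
q(h) = 5 (q(h) = -1*(-5) = 5)
(31*q(2))*20 = (31*5)*20 = 155*20 = 3100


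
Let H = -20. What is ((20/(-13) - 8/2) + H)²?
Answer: 110224/169 ≈ 652.21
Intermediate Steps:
((20/(-13) - 8/2) + H)² = ((20/(-13) - 8/2) - 20)² = ((20*(-1/13) - 8*½) - 20)² = ((-20/13 - 4) - 20)² = (-72/13 - 20)² = (-332/13)² = 110224/169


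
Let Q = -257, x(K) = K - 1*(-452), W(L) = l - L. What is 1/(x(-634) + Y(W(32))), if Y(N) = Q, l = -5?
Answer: -1/439 ≈ -0.0022779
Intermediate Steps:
W(L) = -5 - L
x(K) = 452 + K (x(K) = K + 452 = 452 + K)
Y(N) = -257
1/(x(-634) + Y(W(32))) = 1/((452 - 634) - 257) = 1/(-182 - 257) = 1/(-439) = -1/439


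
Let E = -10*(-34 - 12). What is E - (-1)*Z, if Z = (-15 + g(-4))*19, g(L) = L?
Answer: 99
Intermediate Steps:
E = 460 (E = -10*(-46) = 460)
Z = -361 (Z = (-15 - 4)*19 = -19*19 = -361)
E - (-1)*Z = 460 - (-1)*(-361) = 460 - 1*361 = 460 - 361 = 99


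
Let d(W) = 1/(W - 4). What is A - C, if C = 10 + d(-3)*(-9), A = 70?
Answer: 411/7 ≈ 58.714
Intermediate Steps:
d(W) = 1/(-4 + W)
C = 79/7 (C = 10 - 9/(-4 - 3) = 10 - 9/(-7) = 10 - ⅐*(-9) = 10 + 9/7 = 79/7 ≈ 11.286)
A - C = 70 - 1*79/7 = 70 - 79/7 = 411/7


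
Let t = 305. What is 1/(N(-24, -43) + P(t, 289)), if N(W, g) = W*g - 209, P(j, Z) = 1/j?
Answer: 305/251016 ≈ 0.0012151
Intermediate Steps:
N(W, g) = -209 + W*g
1/(N(-24, -43) + P(t, 289)) = 1/((-209 - 24*(-43)) + 1/305) = 1/((-209 + 1032) + 1/305) = 1/(823 + 1/305) = 1/(251016/305) = 305/251016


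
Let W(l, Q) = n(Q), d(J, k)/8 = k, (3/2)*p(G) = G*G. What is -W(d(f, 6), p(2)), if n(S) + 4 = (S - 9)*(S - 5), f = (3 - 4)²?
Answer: -97/9 ≈ -10.778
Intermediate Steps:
f = 1 (f = (-1)² = 1)
p(G) = 2*G²/3 (p(G) = 2*(G*G)/3 = 2*G²/3)
d(J, k) = 8*k
n(S) = -4 + (-9 + S)*(-5 + S) (n(S) = -4 + (S - 9)*(S - 5) = -4 + (-9 + S)*(-5 + S))
W(l, Q) = 41 + Q² - 14*Q
-W(d(f, 6), p(2)) = -(41 + ((⅔)*2²)² - 28*2²/3) = -(41 + ((⅔)*4)² - 28*4/3) = -(41 + (8/3)² - 14*8/3) = -(41 + 64/9 - 112/3) = -1*97/9 = -97/9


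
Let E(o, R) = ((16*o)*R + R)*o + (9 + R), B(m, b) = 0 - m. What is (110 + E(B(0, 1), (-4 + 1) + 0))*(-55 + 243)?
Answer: 21808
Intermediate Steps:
B(m, b) = -m
E(o, R) = 9 + R + o*(R + 16*R*o) (E(o, R) = (16*R*o + R)*o + (9 + R) = (R + 16*R*o)*o + (9 + R) = o*(R + 16*R*o) + (9 + R) = 9 + R + o*(R + 16*R*o))
(110 + E(B(0, 1), (-4 + 1) + 0))*(-55 + 243) = (110 + (9 + ((-4 + 1) + 0) + ((-4 + 1) + 0)*(-1*0) + 16*((-4 + 1) + 0)*(-1*0)**2))*(-55 + 243) = (110 + (9 + (-3 + 0) + (-3 + 0)*0 + 16*(-3 + 0)*0**2))*188 = (110 + (9 - 3 - 3*0 + 16*(-3)*0))*188 = (110 + (9 - 3 + 0 + 0))*188 = (110 + 6)*188 = 116*188 = 21808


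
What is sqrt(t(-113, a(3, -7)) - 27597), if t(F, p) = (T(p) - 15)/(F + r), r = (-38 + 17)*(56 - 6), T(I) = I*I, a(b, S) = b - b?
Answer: 24*I*sqrt(64803523)/1163 ≈ 166.12*I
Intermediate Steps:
a(b, S) = 0
T(I) = I**2
r = -1050 (r = -21*50 = -1050)
t(F, p) = (-15 + p**2)/(-1050 + F) (t(F, p) = (p**2 - 15)/(F - 1050) = (-15 + p**2)/(-1050 + F))
sqrt(t(-113, a(3, -7)) - 27597) = sqrt((-15 + 0**2)/(-1050 - 113) - 27597) = sqrt((-15 + 0)/(-1163) - 27597) = sqrt(-1/1163*(-15) - 27597) = sqrt(15/1163 - 27597) = sqrt(-32095296/1163) = 24*I*sqrt(64803523)/1163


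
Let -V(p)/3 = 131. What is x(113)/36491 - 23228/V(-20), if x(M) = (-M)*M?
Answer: 842594731/14340963 ≈ 58.754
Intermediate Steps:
V(p) = -393 (V(p) = -3*131 = -393)
x(M) = -M²
x(113)/36491 - 23228/V(-20) = -1*113²/36491 - 23228/(-393) = -1*12769*(1/36491) - 23228*(-1/393) = -12769*1/36491 + 23228/393 = -12769/36491 + 23228/393 = 842594731/14340963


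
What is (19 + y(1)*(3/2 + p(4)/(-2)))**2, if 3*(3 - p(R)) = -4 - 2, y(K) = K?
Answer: 324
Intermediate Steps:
p(R) = 5 (p(R) = 3 - (-4 - 2)/3 = 3 - 1/3*(-6) = 3 + 2 = 5)
(19 + y(1)*(3/2 + p(4)/(-2)))**2 = (19 + 1*(3/2 + 5/(-2)))**2 = (19 + 1*(3*(1/2) + 5*(-1/2)))**2 = (19 + 1*(3/2 - 5/2))**2 = (19 + 1*(-1))**2 = (19 - 1)**2 = 18**2 = 324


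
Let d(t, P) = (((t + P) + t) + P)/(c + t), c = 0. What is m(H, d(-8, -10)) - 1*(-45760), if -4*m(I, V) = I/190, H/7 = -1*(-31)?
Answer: 34777383/760 ≈ 45760.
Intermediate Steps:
d(t, P) = (2*P + 2*t)/t (d(t, P) = (((t + P) + t) + P)/(0 + t) = (((P + t) + t) + P)/t = ((P + 2*t) + P)/t = (2*P + 2*t)/t)
H = 217 (H = 7*(-1*(-31)) = 7*31 = 217)
m(I, V) = -I/760 (m(I, V) = -I/(4*190) = -I/760)
m(H, d(-8, -10)) - 1*(-45760) = -1/760*217 - 1*(-45760) = -217/760 + 45760 = 34777383/760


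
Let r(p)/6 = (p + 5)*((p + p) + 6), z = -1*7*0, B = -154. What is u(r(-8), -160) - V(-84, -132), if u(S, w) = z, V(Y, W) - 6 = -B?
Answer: -160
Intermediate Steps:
V(Y, W) = 160 (V(Y, W) = 6 - 1*(-154) = 6 + 154 = 160)
z = 0 (z = -7*0 = 0)
r(p) = 6*(5 + p)*(6 + 2*p) (r(p) = 6*((p + 5)*((p + p) + 6)) = 6*((5 + p)*(2*p + 6)) = 6*((5 + p)*(6 + 2*p)) = 6*(5 + p)*(6 + 2*p))
u(S, w) = 0
u(r(-8), -160) - V(-84, -132) = 0 - 1*160 = 0 - 160 = -160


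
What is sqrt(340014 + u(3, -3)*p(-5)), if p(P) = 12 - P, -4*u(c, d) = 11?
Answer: sqrt(1359869)/2 ≈ 583.07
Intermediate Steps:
u(c, d) = -11/4 (u(c, d) = -1/4*11 = -11/4)
sqrt(340014 + u(3, -3)*p(-5)) = sqrt(340014 - 11*(12 - 1*(-5))/4) = sqrt(340014 - 11*(12 + 5)/4) = sqrt(340014 - 11/4*17) = sqrt(340014 - 187/4) = sqrt(1359869/4) = sqrt(1359869)/2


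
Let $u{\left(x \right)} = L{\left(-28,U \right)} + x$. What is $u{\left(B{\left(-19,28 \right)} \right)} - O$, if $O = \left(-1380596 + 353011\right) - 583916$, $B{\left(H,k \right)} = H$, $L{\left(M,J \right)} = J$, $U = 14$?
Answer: $1611496$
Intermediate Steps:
$u{\left(x \right)} = 14 + x$
$O = -1611501$ ($O = -1027585 - 583916 = -1611501$)
$u{\left(B{\left(-19,28 \right)} \right)} - O = \left(14 - 19\right) - -1611501 = -5 + 1611501 = 1611496$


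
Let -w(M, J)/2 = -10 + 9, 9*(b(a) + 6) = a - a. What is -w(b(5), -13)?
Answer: -2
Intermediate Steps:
b(a) = -6 (b(a) = -6 + (a - a)/9 = -6 + (⅑)*0 = -6 + 0 = -6)
w(M, J) = 2 (w(M, J) = -2*(-10 + 9) = -2*(-1) = 2)
-w(b(5), -13) = -1*2 = -2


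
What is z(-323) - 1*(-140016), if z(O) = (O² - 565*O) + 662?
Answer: 427502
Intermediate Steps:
z(O) = 662 + O² - 565*O
z(-323) - 1*(-140016) = (662 + (-323)² - 565*(-323)) - 1*(-140016) = (662 + 104329 + 182495) + 140016 = 287486 + 140016 = 427502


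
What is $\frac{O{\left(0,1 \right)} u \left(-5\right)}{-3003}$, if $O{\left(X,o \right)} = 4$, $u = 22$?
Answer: $\frac{40}{273} \approx 0.14652$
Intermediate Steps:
$\frac{O{\left(0,1 \right)} u \left(-5\right)}{-3003} = \frac{4 \cdot 22 \left(-5\right)}{-3003} = 88 \left(-5\right) \left(- \frac{1}{3003}\right) = \left(-440\right) \left(- \frac{1}{3003}\right) = \frac{40}{273}$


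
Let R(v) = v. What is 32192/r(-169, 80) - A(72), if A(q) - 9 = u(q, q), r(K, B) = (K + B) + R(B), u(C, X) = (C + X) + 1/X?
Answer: -268553/72 ≈ -3729.9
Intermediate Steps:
u(C, X) = C + X + 1/X
r(K, B) = K + 2*B (r(K, B) = (K + B) + B = (B + K) + B = K + 2*B)
A(q) = 9 + 1/q + 2*q (A(q) = 9 + (q + q + 1/q) = 9 + (1/q + 2*q) = 9 + 1/q + 2*q)
32192/r(-169, 80) - A(72) = 32192/(-169 + 2*80) - (9 + 1/72 + 2*72) = 32192/(-169 + 160) - (9 + 1/72 + 144) = 32192/(-9) - 1*11017/72 = 32192*(-1/9) - 11017/72 = -32192/9 - 11017/72 = -268553/72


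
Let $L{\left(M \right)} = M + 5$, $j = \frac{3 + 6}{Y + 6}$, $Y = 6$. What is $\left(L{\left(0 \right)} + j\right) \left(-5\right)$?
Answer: $- \frac{115}{4} \approx -28.75$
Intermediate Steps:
$j = \frac{3}{4}$ ($j = \frac{3 + 6}{6 + 6} = \frac{9}{12} = 9 \cdot \frac{1}{12} = \frac{3}{4} \approx 0.75$)
$L{\left(M \right)} = 5 + M$
$\left(L{\left(0 \right)} + j\right) \left(-5\right) = \left(\left(5 + 0\right) + \frac{3}{4}\right) \left(-5\right) = \left(5 + \frac{3}{4}\right) \left(-5\right) = \frac{23}{4} \left(-5\right) = - \frac{115}{4}$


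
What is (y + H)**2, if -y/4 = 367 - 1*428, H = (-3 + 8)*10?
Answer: 86436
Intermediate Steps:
H = 50 (H = 5*10 = 50)
y = 244 (y = -4*(367 - 1*428) = -4*(367 - 428) = -4*(-61) = 244)
(y + H)**2 = (244 + 50)**2 = 294**2 = 86436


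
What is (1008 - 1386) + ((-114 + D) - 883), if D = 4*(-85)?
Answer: -1715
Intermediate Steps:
D = -340
(1008 - 1386) + ((-114 + D) - 883) = (1008 - 1386) + ((-114 - 340) - 883) = -378 + (-454 - 883) = -378 - 1337 = -1715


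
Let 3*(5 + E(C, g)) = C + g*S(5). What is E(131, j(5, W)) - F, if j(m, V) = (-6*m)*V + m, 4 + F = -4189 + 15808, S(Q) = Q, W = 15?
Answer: -12318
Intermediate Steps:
F = 11615 (F = -4 + (-4189 + 15808) = -4 + 11619 = 11615)
j(m, V) = m - 6*V*m (j(m, V) = -6*V*m + m = m - 6*V*m)
E(C, g) = -5 + C/3 + 5*g/3 (E(C, g) = -5 + (C + g*5)/3 = -5 + (C + 5*g)/3 = -5 + (C/3 + 5*g/3) = -5 + C/3 + 5*g/3)
E(131, j(5, W)) - F = (-5 + (1/3)*131 + 5*(5*(1 - 6*15))/3) - 1*11615 = (-5 + 131/3 + 5*(5*(1 - 90))/3) - 11615 = (-5 + 131/3 + 5*(5*(-89))/3) - 11615 = (-5 + 131/3 + (5/3)*(-445)) - 11615 = (-5 + 131/3 - 2225/3) - 11615 = -703 - 11615 = -12318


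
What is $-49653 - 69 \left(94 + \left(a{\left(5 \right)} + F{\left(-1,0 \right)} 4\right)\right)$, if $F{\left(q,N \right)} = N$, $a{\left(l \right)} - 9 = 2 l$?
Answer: $-57450$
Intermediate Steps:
$a{\left(l \right)} = 9 + 2 l$
$-49653 - 69 \left(94 + \left(a{\left(5 \right)} + F{\left(-1,0 \right)} 4\right)\right) = -49653 - 69 \left(94 + \left(\left(9 + 2 \cdot 5\right) + 0 \cdot 4\right)\right) = -49653 - 69 \left(94 + \left(\left(9 + 10\right) + 0\right)\right) = -49653 - 69 \left(94 + \left(19 + 0\right)\right) = -49653 - 69 \left(94 + 19\right) = -49653 - 69 \cdot 113 = -49653 - 7797 = -57450$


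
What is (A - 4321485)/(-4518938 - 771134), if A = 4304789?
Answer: 2087/661259 ≈ 0.0031561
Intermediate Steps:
(A - 4321485)/(-4518938 - 771134) = (4304789 - 4321485)/(-4518938 - 771134) = -16696/(-5290072) = -16696*(-1/5290072) = 2087/661259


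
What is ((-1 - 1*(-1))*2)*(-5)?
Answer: 0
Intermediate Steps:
((-1 - 1*(-1))*2)*(-5) = ((-1 + 1)*2)*(-5) = (0*2)*(-5) = 0*(-5) = 0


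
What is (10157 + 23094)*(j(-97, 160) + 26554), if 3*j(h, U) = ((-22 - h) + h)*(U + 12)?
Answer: 2523019378/3 ≈ 8.4101e+8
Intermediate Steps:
j(h, U) = -88 - 22*U/3 (j(h, U) = (((-22 - h) + h)*(U + 12))/3 = (-22*(12 + U))/3 = (-264 - 22*U)/3 = -88 - 22*U/3)
(10157 + 23094)*(j(-97, 160) + 26554) = (10157 + 23094)*((-88 - 22/3*160) + 26554) = 33251*((-88 - 3520/3) + 26554) = 33251*(-3784/3 + 26554) = 33251*(75878/3) = 2523019378/3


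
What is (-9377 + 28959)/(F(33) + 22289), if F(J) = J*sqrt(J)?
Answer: 218231599/248381792 - 323103*sqrt(33)/248381792 ≈ 0.87114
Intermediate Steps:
F(J) = J**(3/2)
(-9377 + 28959)/(F(33) + 22289) = (-9377 + 28959)/(33**(3/2) + 22289) = 19582/(33*sqrt(33) + 22289) = 19582/(22289 + 33*sqrt(33))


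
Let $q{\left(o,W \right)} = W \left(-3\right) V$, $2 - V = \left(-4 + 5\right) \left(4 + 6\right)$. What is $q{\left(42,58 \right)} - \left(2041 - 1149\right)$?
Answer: $500$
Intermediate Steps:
$V = -8$ ($V = 2 - \left(-4 + 5\right) \left(4 + 6\right) = 2 - 1 \cdot 10 = 2 - 10 = -8$)
$q{\left(o,W \right)} = 24 W$ ($q{\left(o,W \right)} = W \left(-3\right) \left(-8\right) = - 3 W \left(-8\right) = 24 W$)
$q{\left(42,58 \right)} - \left(2041 - 1149\right) = 24 \cdot 58 - \left(2041 - 1149\right) = 1392 - 892 = 500$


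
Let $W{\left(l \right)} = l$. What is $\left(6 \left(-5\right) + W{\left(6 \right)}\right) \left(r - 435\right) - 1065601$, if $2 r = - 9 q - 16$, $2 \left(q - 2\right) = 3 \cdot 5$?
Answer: $-1053943$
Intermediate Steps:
$q = \frac{19}{2}$ ($q = 2 + \frac{3 \cdot 5}{2} = 2 + \frac{1}{2} \cdot 15 = 2 + \frac{15}{2} = \frac{19}{2} \approx 9.5$)
$r = - \frac{203}{4}$ ($r = \frac{\left(-9\right) \frac{19}{2} - 16}{2} = \frac{- \frac{171}{2} - 16}{2} = \frac{1}{2} \left(- \frac{203}{2}\right) = - \frac{203}{4} \approx -50.75$)
$\left(6 \left(-5\right) + W{\left(6 \right)}\right) \left(r - 435\right) - 1065601 = \left(6 \left(-5\right) + 6\right) \left(- \frac{203}{4} - 435\right) - 1065601 = \left(-30 + 6\right) \left(- \frac{1943}{4}\right) - 1065601 = \left(-24\right) \left(- \frac{1943}{4}\right) - 1065601 = 11658 - 1065601 = -1053943$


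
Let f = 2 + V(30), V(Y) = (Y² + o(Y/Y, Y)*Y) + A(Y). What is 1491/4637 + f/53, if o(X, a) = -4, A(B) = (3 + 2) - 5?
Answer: 3705157/245761 ≈ 15.076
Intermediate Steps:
A(B) = 0 (A(B) = 5 - 5 = 0)
V(Y) = Y² - 4*Y (V(Y) = (Y² - 4*Y) + 0 = Y² - 4*Y)
f = 782 (f = 2 + 30*(-4 + 30) = 2 + 30*26 = 2 + 780 = 782)
1491/4637 + f/53 = 1491/4637 + 782/53 = 3705157/245761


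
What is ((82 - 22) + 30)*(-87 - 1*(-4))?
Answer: -7470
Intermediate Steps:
((82 - 22) + 30)*(-87 - 1*(-4)) = (60 + 30)*(-87 + 4) = 90*(-83) = -7470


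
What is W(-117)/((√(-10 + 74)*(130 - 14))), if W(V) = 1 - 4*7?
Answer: -27/928 ≈ -0.029095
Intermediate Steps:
W(V) = -27 (W(V) = 1 - 28 = -27)
W(-117)/((√(-10 + 74)*(130 - 14))) = -27*1/(√(-10 + 74)*(130 - 14)) = -27/(√64*116) = -27/(8*116) = -27/928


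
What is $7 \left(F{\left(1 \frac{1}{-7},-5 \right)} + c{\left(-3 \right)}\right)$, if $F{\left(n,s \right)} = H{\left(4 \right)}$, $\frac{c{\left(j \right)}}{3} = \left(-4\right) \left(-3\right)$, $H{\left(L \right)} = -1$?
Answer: $245$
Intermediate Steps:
$c{\left(j \right)} = 36$ ($c{\left(j \right)} = 3 \left(\left(-4\right) \left(-3\right)\right) = 3 \cdot 12 = 36$)
$F{\left(n,s \right)} = -1$
$7 \left(F{\left(1 \frac{1}{-7},-5 \right)} + c{\left(-3 \right)}\right) = 7 \left(-1 + 36\right) = 7 \cdot 35 = 245$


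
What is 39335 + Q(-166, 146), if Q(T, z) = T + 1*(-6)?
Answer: 39163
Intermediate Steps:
Q(T, z) = -6 + T (Q(T, z) = T - 6 = -6 + T)
39335 + Q(-166, 146) = 39335 + (-6 - 166) = 39335 - 172 = 39163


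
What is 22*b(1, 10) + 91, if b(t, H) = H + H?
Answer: 531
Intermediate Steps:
b(t, H) = 2*H
22*b(1, 10) + 91 = 22*(2*10) + 91 = 22*20 + 91 = 440 + 91 = 531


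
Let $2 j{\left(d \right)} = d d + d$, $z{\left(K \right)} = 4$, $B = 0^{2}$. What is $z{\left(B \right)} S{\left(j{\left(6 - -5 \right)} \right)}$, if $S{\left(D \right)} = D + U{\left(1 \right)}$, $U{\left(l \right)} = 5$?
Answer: $284$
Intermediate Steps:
$B = 0$
$j{\left(d \right)} = \frac{d}{2} + \frac{d^{2}}{2}$ ($j{\left(d \right)} = \frac{d d + d}{2} = \frac{d^{2} + d}{2} = \frac{d + d^{2}}{2} = \frac{d}{2} + \frac{d^{2}}{2}$)
$S{\left(D \right)} = 5 + D$ ($S{\left(D \right)} = D + 5 = 5 + D$)
$z{\left(B \right)} S{\left(j{\left(6 - -5 \right)} \right)} = 4 \left(5 + \frac{\left(6 - -5\right) \left(1 + \left(6 - -5\right)\right)}{2}\right) = 4 \left(5 + \frac{\left(6 + 5\right) \left(1 + \left(6 + 5\right)\right)}{2}\right) = 4 \left(5 + \frac{1}{2} \cdot 11 \left(1 + 11\right)\right) = 4 \left(5 + \frac{1}{2} \cdot 11 \cdot 12\right) = 4 \left(5 + 66\right) = 4 \cdot 71 = 284$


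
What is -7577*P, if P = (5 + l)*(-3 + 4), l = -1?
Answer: -30308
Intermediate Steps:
P = 4 (P = (5 - 1)*(-3 + 4) = 4*1 = 4)
-7577*P = -7577*4 = -30308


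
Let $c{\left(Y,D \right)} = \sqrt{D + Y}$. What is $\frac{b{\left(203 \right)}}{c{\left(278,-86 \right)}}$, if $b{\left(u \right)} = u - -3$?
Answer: $\frac{103 \sqrt{3}}{12} \approx 14.867$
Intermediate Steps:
$b{\left(u \right)} = 3 + u$ ($b{\left(u \right)} = u + 3 = 3 + u$)
$\frac{b{\left(203 \right)}}{c{\left(278,-86 \right)}} = \frac{3 + 203}{\sqrt{-86 + 278}} = \frac{206}{\sqrt{192}} = \frac{206}{8 \sqrt{3}} = 206 \frac{\sqrt{3}}{24} = \frac{103 \sqrt{3}}{12}$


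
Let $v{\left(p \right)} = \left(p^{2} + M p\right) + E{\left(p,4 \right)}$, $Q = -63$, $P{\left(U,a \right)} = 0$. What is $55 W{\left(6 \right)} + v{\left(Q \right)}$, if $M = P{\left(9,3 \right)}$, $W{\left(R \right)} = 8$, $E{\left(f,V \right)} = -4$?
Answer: $4405$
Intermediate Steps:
$M = 0$
$v{\left(p \right)} = -4 + p^{2}$ ($v{\left(p \right)} = \left(p^{2} + 0 p\right) - 4 = \left(p^{2} + 0\right) - 4 = p^{2} - 4 = -4 + p^{2}$)
$55 W{\left(6 \right)} + v{\left(Q \right)} = 55 \cdot 8 - \left(4 - \left(-63\right)^{2}\right) = 440 + \left(-4 + 3969\right) = 440 + 3965 = 4405$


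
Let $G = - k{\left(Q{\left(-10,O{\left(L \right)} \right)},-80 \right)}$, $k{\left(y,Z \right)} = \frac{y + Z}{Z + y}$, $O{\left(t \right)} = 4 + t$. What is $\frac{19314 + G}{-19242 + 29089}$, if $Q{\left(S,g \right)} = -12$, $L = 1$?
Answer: $\frac{19313}{9847} \approx 1.9613$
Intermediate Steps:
$k{\left(y,Z \right)} = 1$ ($k{\left(y,Z \right)} = \frac{Z + y}{Z + y} = 1$)
$G = -1$ ($G = \left(-1\right) 1 = -1$)
$\frac{19314 + G}{-19242 + 29089} = \frac{19314 - 1}{-19242 + 29089} = \frac{19313}{9847}$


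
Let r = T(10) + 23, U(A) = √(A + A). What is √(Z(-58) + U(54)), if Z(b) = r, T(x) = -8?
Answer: √(15 + 6*√3) ≈ 5.0391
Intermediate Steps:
U(A) = √2*√A (U(A) = √(2*A) = √2*√A)
r = 15 (r = -8 + 23 = 15)
Z(b) = 15
√(Z(-58) + U(54)) = √(15 + √2*√54) = √(15 + √2*(3*√6)) = √(15 + 6*√3)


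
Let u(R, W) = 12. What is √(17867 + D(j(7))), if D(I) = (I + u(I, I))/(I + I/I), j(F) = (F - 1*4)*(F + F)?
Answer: √33038405/43 ≈ 133.67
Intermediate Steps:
j(F) = 2*F*(-4 + F) (j(F) = (F - 4)*(2*F) = (-4 + F)*(2*F) = 2*F*(-4 + F))
D(I) = (12 + I)/(1 + I) (D(I) = (I + 12)/(I + I/I) = (12 + I)/(I + 1) = (12 + I)/(1 + I))
√(17867 + D(j(7))) = √(17867 + (12 + 2*7*(-4 + 7))/(1 + 2*7*(-4 + 7))) = √(17867 + (12 + 2*7*3)/(1 + 2*7*3)) = √(17867 + (12 + 42)/(1 + 42)) = √(17867 + 54/43) = √(768335/43) = √33038405/43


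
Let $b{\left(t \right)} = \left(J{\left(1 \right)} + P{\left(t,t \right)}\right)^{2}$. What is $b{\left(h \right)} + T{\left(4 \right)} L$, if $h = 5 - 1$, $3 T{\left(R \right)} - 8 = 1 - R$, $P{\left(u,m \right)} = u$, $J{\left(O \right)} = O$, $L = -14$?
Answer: $\frac{5}{3} \approx 1.6667$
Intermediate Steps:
$T{\left(R \right)} = 3 - \frac{R}{3}$ ($T{\left(R \right)} = \frac{8}{3} + \frac{1 - R}{3} = \frac{8}{3} - \left(- \frac{1}{3} + \frac{R}{3}\right) = 3 - \frac{R}{3}$)
$h = 4$ ($h = 5 - 1 = 4$)
$b{\left(t \right)} = \left(1 + t\right)^{2}$
$b{\left(h \right)} + T{\left(4 \right)} L = \left(1 + 4\right)^{2} + \left(3 - \frac{4}{3}\right) \left(-14\right) = 5^{2} + \left(3 - \frac{4}{3}\right) \left(-14\right) = 25 + \frac{5}{3} \left(-14\right) = 25 - \frac{70}{3} = \frac{5}{3}$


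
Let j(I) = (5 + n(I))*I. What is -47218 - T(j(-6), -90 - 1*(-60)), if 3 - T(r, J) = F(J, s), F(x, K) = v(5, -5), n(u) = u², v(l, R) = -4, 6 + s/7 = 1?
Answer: -47225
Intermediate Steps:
s = -35 (s = -42 + 7*1 = -42 + 7 = -35)
F(x, K) = -4
j(I) = I*(5 + I²) (j(I) = (5 + I²)*I = I*(5 + I²))
T(r, J) = 7 (T(r, J) = 3 - 1*(-4) = 3 + 4 = 7)
-47218 - T(j(-6), -90 - 1*(-60)) = -47218 - 1*7 = -47218 - 7 = -47225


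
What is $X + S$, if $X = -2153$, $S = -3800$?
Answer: $-5953$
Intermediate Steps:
$X + S = -2153 - 3800 = -5953$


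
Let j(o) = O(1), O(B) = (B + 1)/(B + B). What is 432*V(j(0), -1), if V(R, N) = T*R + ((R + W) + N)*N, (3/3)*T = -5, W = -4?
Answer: -432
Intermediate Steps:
O(B) = (1 + B)/(2*B) (O(B) = (1 + B)/((2*B)) = (1 + B)*(1/(2*B)) = (1 + B)/(2*B))
j(o) = 1 (j(o) = (1/2)*(1 + 1)/1 = (1/2)*1*2 = 1)
T = -5
V(R, N) = -5*R + N*(-4 + N + R) (V(R, N) = -5*R + ((R - 4) + N)*N = -5*R + ((-4 + R) + N)*N = -5*R + (-4 + N + R)*N = -5*R + N*(-4 + N + R))
432*V(j(0), -1) = 432*((-1)**2 - 5*1 - 4*(-1) - 1*1) = 432*(1 - 5 + 4 - 1) = 432*(-1) = -432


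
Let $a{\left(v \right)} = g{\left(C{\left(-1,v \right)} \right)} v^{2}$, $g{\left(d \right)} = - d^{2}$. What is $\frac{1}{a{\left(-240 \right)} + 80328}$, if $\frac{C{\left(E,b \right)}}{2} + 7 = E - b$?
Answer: $- \frac{1}{12400969272} \approx -8.0639 \cdot 10^{-11}$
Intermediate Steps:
$C{\left(E,b \right)} = -14 - 2 b + 2 E$ ($C{\left(E,b \right)} = -14 + 2 \left(E - b\right) = -14 + \left(- 2 b + 2 E\right) = -14 - 2 b + 2 E$)
$a{\left(v \right)} = - v^{2} \left(-16 - 2 v\right)^{2}$ ($a{\left(v \right)} = - \left(-14 - 2 v + 2 \left(-1\right)\right)^{2} v^{2} = - \left(-14 - 2 v - 2\right)^{2} v^{2} = - \left(-16 - 2 v\right)^{2} v^{2} = - v^{2} \left(-16 - 2 v\right)^{2}$)
$\frac{1}{a{\left(-240 \right)} + 80328} = \frac{1}{- 4 \left(-240\right)^{2} \left(8 - 240\right)^{2} + 80328} = \frac{1}{\left(-4\right) 57600 \left(-232\right)^{2} + 80328} = \frac{1}{\left(-4\right) 57600 \cdot 53824 + 80328} = \frac{1}{-12401049600 + 80328} = \frac{1}{-12400969272} = - \frac{1}{12400969272}$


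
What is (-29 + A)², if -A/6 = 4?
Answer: 2809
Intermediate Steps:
A = -24 (A = -6*4 = -24)
(-29 + A)² = (-29 - 24)² = (-53)² = 2809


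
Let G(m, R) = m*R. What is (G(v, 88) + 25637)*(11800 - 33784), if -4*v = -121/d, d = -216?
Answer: -5069995880/9 ≈ -5.6333e+8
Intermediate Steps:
v = -121/864 (v = -(-121)/(4*(-216)) = -(-121)*(-1)/(4*216) = -¼*121/216 = -121/864 ≈ -0.14005)
G(m, R) = R*m
(G(v, 88) + 25637)*(11800 - 33784) = (88*(-121/864) + 25637)*(11800 - 33784) = (-1331/108 + 25637)*(-21984) = (2767465/108)*(-21984) = -5069995880/9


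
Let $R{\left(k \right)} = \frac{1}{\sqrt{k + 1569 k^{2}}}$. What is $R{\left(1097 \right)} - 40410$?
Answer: $-40410 + \frac{\sqrt{1888149818}}{1888149818} \approx -40410.0$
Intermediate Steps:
$R{\left(k \right)} = \frac{1}{\sqrt{k + 1569 k^{2}}}$
$R{\left(1097 \right)} - 40410 = \frac{1}{\sqrt{1097 \left(1 + 1569 \cdot 1097\right)}} - 40410 = \frac{1}{\sqrt{1097 \left(1 + 1721193\right)}} - 40410 = \frac{1}{\sqrt{1097 \cdot 1721194}} - 40410 = \frac{1}{\sqrt{1888149818}} - 40410 = \frac{\sqrt{1888149818}}{1888149818} - 40410 = -40410 + \frac{\sqrt{1888149818}}{1888149818}$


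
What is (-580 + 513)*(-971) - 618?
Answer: 64439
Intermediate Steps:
(-580 + 513)*(-971) - 618 = -67*(-971) - 618 = 65057 - 618 = 64439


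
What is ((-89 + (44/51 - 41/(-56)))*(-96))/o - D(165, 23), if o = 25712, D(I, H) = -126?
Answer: 96631061/764932 ≈ 126.33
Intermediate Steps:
((-89 + (44/51 - 41/(-56)))*(-96))/o - D(165, 23) = ((-89 + (44/51 - 41/(-56)))*(-96))/25712 - 1*(-126) = ((-89 + (44*(1/51) - 41*(-1/56)))*(-96))*(1/25712) + 126 = ((-89 + (44/51 + 41/56))*(-96))*(1/25712) + 126 = ((-89 + 4555/2856)*(-96))*(1/25712) + 126 = -249629/2856*(-96)*(1/25712) + 126 = (998516/119)*(1/25712) + 126 = 249629/764932 + 126 = 96631061/764932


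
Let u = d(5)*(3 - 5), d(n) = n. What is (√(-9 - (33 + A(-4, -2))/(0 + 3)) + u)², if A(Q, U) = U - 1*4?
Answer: 82 - 60*I*√2 ≈ 82.0 - 84.853*I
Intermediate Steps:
A(Q, U) = -4 + U (A(Q, U) = U - 4 = -4 + U)
u = -10 (u = 5*(3 - 5) = 5*(-2) = -10)
(√(-9 - (33 + A(-4, -2))/(0 + 3)) + u)² = (√(-9 - (33 + (-4 - 2))/(0 + 3)) - 10)² = (√(-9 - (33 - 6)/3) - 10)² = (√(-9 - 27/3) - 10)² = (√(-9 - 1*9) - 10)² = (√(-9 - 9) - 10)² = (√(-18) - 10)² = (3*I*√2 - 10)² = (-10 + 3*I*√2)²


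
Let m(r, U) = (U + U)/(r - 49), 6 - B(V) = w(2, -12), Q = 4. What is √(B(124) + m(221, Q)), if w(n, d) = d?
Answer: 2*√8342/43 ≈ 4.2481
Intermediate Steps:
B(V) = 18 (B(V) = 6 - 1*(-12) = 6 + 12 = 18)
m(r, U) = 2*U/(-49 + r) (m(r, U) = (2*U)/(-49 + r) = 2*U/(-49 + r))
√(B(124) + m(221, Q)) = √(18 + 2*4/(-49 + 221)) = √(18 + 2*4/172) = √(18 + 2*4*(1/172)) = √(18 + 2/43) = √(776/43) = 2*√8342/43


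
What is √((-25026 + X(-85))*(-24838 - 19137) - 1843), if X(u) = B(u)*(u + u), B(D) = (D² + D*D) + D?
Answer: √108489665257 ≈ 3.2938e+5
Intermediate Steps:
B(D) = D + 2*D² (B(D) = (D² + D²) + D = 2*D² + D = D + 2*D²)
X(u) = 2*u²*(1 + 2*u) (X(u) = (u*(1 + 2*u))*(u + u) = (u*(1 + 2*u))*(2*u) = 2*u²*(1 + 2*u))
√((-25026 + X(-85))*(-24838 - 19137) - 1843) = √((-25026 + (-85)²*(2 + 4*(-85)))*(-24838 - 19137) - 1843) = √((-25026 + 7225*(2 - 340))*(-43975) - 1843) = √((-25026 + 7225*(-338))*(-43975) - 1843) = √((-25026 - 2442050)*(-43975) - 1843) = √(-2467076*(-43975) - 1843) = √(108489667100 - 1843) = √108489665257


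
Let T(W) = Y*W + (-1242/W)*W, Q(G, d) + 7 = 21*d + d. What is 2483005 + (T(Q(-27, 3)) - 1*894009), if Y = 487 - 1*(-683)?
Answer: 1656784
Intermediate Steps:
Q(G, d) = -7 + 22*d (Q(G, d) = -7 + (21*d + d) = -7 + 22*d)
Y = 1170 (Y = 487 + 683 = 1170)
T(W) = -1242 + 1170*W (T(W) = 1170*W + (-1242/W)*W = 1170*W - 1242 = -1242 + 1170*W)
2483005 + (T(Q(-27, 3)) - 1*894009) = 2483005 + ((-1242 + 1170*(-7 + 22*3)) - 1*894009) = 2483005 + ((-1242 + 1170*(-7 + 66)) - 894009) = 2483005 + ((-1242 + 1170*59) - 894009) = 2483005 + ((-1242 + 69030) - 894009) = 2483005 + (67788 - 894009) = 2483005 - 826221 = 1656784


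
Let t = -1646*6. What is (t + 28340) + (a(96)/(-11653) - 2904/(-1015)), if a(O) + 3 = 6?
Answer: 218422244147/11827795 ≈ 18467.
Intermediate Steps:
a(O) = 3 (a(O) = -3 + 6 = 3)
t = -9876
(t + 28340) + (a(96)/(-11653) - 2904/(-1015)) = (-9876 + 28340) + (3/(-11653) - 2904/(-1015)) = 18464 + (3*(-1/11653) - 2904*(-1/1015)) = 18464 + (-3/11653 + 2904/1015) = 18464 + 33837267/11827795 = 218422244147/11827795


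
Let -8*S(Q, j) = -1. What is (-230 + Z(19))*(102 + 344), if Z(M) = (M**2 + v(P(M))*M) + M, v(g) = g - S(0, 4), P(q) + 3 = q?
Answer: 805699/4 ≈ 2.0142e+5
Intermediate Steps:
S(Q, j) = 1/8 (S(Q, j) = -1/8*(-1) = 1/8)
P(q) = -3 + q
v(g) = -1/8 + g (v(g) = g - 1*1/8 = g - 1/8 = -1/8 + g)
Z(M) = M + M**2 + M*(-25/8 + M) (Z(M) = (M**2 + (-1/8 + (-3 + M))*M) + M = (M**2 + (-25/8 + M)*M) + M = (M**2 + M*(-25/8 + M)) + M = M + M**2 + M*(-25/8 + M))
(-230 + Z(19))*(102 + 344) = (-230 + (1/8)*19*(-17 + 16*19))*(102 + 344) = (-230 + (1/8)*19*(-17 + 304))*446 = (-230 + (1/8)*19*287)*446 = (-230 + 5453/8)*446 = (3613/8)*446 = 805699/4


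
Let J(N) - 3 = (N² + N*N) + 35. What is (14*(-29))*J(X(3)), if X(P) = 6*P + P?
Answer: -373520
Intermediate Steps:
X(P) = 7*P
J(N) = 38 + 2*N² (J(N) = 3 + ((N² + N*N) + 35) = 3 + ((N² + N²) + 35) = 3 + (2*N² + 35) = 3 + (35 + 2*N²) = 38 + 2*N²)
(14*(-29))*J(X(3)) = (14*(-29))*(38 + 2*(7*3)²) = -406*(38 + 2*21²) = -406*(38 + 2*441) = -406*(38 + 882) = -406*920 = -373520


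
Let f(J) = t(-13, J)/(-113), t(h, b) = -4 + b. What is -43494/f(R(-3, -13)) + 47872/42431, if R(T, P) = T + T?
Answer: -104270166781/212155 ≈ -4.9148e+5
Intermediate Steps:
R(T, P) = 2*T
f(J) = 4/113 - J/113 (f(J) = (-4 + J)/(-113) = (-4 + J)*(-1/113) = 4/113 - J/113)
-43494/f(R(-3, -13)) + 47872/42431 = -43494/(4/113 - 2*(-3)/113) + 47872/42431 = -43494/(4/113 - 1/113*(-6)) + 47872*(1/42431) = -43494/(4/113 + 6/113) + 47872/42431 = -43494/10/113 + 47872/42431 = -43494*113/10 + 47872/42431 = -2457411/5 + 47872/42431 = -104270166781/212155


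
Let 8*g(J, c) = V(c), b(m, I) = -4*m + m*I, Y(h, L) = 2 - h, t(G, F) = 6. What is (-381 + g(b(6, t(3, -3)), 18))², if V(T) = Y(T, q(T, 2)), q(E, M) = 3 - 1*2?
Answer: 146689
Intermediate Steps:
q(E, M) = 1 (q(E, M) = 3 - 2 = 1)
V(T) = 2 - T
b(m, I) = -4*m + I*m
g(J, c) = ¼ - c/8 (g(J, c) = (2 - c)/8 = ¼ - c/8)
(-381 + g(b(6, t(3, -3)), 18))² = (-381 + (¼ - ⅛*18))² = (-381 + (¼ - 9/4))² = (-381 - 2)² = (-383)² = 146689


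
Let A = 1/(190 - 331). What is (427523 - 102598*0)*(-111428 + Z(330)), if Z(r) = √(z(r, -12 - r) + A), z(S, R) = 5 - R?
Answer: -47638032844 + 427523*√6898566/141 ≈ -4.7630e+10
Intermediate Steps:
A = -1/141 (A = 1/(-141) = -1/141 ≈ -0.0070922)
Z(r) = √(2396/141 + r) (Z(r) = √((5 - (-12 - r)) - 1/141) = √((5 + (12 + r)) - 1/141) = √((17 + r) - 1/141) = √(2396/141 + r))
(427523 - 102598*0)*(-111428 + Z(330)) = (427523 - 102598*0)*(-111428 + √(337836 + 19881*330)/141) = (427523 + 0)*(-111428 + √(337836 + 6560730)/141) = 427523*(-111428 + √6898566/141) = -47638032844 + 427523*√6898566/141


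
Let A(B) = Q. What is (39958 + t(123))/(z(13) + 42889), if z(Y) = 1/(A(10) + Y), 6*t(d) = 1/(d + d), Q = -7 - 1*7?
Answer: 58978009/63302688 ≈ 0.93168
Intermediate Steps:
Q = -14 (Q = -7 - 7 = -14)
A(B) = -14
t(d) = 1/(12*d) (t(d) = 1/(6*(d + d)) = 1/(6*((2*d))) = (1/(2*d))/6 = 1/(12*d))
z(Y) = 1/(-14 + Y)
(39958 + t(123))/(z(13) + 42889) = (39958 + (1/12)/123)/(1/(-14 + 13) + 42889) = (39958 + (1/12)*(1/123))/(1/(-1) + 42889) = (39958 + 1/1476)/(-1 + 42889) = (58978009/1476)/42888 = (58978009/1476)*(1/42888) = 58978009/63302688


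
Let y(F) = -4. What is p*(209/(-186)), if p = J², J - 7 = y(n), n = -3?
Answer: -627/62 ≈ -10.113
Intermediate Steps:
J = 3 (J = 7 - 4 = 3)
p = 9 (p = 3² = 9)
p*(209/(-186)) = 9*(209/(-186)) = 9*(209*(-1/186)) = 9*(-209/186) = -627/62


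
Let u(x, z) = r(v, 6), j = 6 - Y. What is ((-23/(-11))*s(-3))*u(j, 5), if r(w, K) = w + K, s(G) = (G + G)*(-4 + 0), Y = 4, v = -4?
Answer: 1104/11 ≈ 100.36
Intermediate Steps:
j = 2 (j = 6 - 1*4 = 6 - 4 = 2)
s(G) = -8*G (s(G) = (2*G)*(-4) = -8*G)
r(w, K) = K + w
u(x, z) = 2 (u(x, z) = 6 - 4 = 2)
((-23/(-11))*s(-3))*u(j, 5) = ((-23/(-11))*(-8*(-3)))*2 = (-23*(-1/11)*24)*2 = ((23/11)*24)*2 = (552/11)*2 = 1104/11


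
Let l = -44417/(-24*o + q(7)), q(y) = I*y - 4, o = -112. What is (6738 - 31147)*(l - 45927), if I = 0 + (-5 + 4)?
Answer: 3002087221364/2677 ≈ 1.1214e+9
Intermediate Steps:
I = -1 (I = 0 - 1 = -1)
q(y) = -4 - y (q(y) = -y - 4 = -4 - y)
l = -44417/2677 (l = -44417/(-24*(-112) + (-4 - 1*7)) = -44417/(2688 + (-4 - 7)) = -44417/(2688 - 11) = -44417/2677 ≈ -16.592)
(6738 - 31147)*(l - 45927) = (6738 - 31147)*(-44417/2677 - 45927) = -24409*(-122990996/2677) = 3002087221364/2677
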